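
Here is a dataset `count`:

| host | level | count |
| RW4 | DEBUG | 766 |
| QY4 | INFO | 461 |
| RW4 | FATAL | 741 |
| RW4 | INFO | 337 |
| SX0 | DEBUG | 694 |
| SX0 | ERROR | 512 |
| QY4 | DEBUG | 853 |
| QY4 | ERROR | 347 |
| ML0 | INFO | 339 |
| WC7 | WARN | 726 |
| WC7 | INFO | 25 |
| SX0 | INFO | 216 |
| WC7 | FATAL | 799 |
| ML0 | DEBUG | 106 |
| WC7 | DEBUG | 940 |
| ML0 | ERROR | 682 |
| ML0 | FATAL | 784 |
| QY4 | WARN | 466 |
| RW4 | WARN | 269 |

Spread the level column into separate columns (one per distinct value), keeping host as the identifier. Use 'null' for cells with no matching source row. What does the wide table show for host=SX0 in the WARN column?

No long-format row has host=SX0 and level=WARN, so the cell is null.

null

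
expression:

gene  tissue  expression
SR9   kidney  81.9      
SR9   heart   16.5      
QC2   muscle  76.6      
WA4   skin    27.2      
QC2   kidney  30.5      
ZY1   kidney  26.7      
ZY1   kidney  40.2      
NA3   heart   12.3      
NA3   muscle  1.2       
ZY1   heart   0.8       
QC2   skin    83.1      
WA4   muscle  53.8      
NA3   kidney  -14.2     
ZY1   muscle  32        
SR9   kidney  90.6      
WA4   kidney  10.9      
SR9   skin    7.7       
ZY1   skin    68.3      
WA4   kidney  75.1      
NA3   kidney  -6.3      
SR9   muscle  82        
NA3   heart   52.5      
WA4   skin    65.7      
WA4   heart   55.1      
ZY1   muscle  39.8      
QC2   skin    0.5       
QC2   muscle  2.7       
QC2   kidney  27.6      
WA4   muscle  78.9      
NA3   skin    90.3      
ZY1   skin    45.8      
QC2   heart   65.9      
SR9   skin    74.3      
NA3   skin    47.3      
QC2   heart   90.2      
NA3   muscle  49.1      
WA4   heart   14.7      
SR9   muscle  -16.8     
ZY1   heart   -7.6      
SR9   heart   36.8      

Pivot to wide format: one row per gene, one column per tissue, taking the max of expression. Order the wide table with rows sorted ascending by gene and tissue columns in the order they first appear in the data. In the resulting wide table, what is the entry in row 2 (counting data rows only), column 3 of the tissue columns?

With rows sorted ascending by gene, row 2 is gene=QC2. tissue columns in first-appearance order: kidney, heart, muscle, skin; column 3 is muscle.
Long rows with gene=QC2, tissue=muscle: max(76.6, 2.7) = 76.6.

76.6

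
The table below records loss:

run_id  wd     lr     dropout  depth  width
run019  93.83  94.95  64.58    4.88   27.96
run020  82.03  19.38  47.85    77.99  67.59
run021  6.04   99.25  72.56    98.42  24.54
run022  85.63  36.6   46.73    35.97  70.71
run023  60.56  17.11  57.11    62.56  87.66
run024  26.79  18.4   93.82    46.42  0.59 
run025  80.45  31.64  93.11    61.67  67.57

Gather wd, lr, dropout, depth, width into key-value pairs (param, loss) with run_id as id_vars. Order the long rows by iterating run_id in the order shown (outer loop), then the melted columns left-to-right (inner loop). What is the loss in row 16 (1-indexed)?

35 rows total (7 × 5). Row 16: index ⌊(16-1)/5⌋ = 3 into run_id → run022; (16-1) mod 5 = 0 into the melted columns → wd.
So row 16 is (run022, wd, 85.63); loss = 85.63.

85.63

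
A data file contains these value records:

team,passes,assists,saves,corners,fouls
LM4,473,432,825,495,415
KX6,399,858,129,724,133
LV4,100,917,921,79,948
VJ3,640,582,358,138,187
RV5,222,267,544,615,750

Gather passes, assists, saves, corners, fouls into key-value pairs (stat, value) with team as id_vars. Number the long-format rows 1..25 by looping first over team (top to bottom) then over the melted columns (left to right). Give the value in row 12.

917

25 rows total (5 × 5). Row 12: index ⌊(12-1)/5⌋ = 2 into team → LV4; (12-1) mod 5 = 1 into the melted columns → assists.
So row 12 is (LV4, assists, 917); value = 917.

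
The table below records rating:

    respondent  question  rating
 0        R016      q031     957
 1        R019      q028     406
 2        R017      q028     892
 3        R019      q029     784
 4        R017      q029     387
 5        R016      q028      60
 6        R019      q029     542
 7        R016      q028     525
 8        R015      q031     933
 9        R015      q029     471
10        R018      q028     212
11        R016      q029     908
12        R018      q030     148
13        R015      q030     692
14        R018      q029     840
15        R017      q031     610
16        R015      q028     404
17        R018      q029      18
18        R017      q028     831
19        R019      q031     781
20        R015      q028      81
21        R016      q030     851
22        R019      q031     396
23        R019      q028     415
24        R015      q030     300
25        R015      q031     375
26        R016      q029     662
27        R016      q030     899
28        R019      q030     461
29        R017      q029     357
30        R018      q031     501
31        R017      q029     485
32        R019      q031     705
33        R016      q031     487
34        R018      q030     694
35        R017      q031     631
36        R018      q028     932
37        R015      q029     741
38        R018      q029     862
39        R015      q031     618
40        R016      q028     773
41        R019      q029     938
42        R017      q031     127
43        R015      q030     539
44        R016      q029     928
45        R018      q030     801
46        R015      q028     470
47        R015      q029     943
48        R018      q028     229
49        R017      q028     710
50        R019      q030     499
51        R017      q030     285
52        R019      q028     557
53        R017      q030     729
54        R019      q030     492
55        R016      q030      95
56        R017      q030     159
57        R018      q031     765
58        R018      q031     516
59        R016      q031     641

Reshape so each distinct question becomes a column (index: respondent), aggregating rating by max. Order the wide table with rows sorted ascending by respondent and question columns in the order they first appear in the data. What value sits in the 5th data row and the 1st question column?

781

With rows sorted ascending by respondent, row 5 is respondent=R019. question columns in first-appearance order: q031, q028, q029, q030; column 1 is q031.
Long rows with respondent=R019, question=q031: max(781, 396, 705) = 781.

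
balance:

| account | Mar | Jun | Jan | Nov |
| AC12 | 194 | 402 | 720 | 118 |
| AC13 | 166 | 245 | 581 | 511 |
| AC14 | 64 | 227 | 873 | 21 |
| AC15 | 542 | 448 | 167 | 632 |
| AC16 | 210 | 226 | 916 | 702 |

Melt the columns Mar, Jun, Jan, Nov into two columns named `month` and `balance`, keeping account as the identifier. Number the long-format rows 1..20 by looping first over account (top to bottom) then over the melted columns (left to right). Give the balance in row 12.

20 rows total (5 × 4). Row 12: index ⌊(12-1)/4⌋ = 2 into account → AC14; (12-1) mod 4 = 3 into the melted columns → Nov.
So row 12 is (AC14, Nov, 21); balance = 21.

21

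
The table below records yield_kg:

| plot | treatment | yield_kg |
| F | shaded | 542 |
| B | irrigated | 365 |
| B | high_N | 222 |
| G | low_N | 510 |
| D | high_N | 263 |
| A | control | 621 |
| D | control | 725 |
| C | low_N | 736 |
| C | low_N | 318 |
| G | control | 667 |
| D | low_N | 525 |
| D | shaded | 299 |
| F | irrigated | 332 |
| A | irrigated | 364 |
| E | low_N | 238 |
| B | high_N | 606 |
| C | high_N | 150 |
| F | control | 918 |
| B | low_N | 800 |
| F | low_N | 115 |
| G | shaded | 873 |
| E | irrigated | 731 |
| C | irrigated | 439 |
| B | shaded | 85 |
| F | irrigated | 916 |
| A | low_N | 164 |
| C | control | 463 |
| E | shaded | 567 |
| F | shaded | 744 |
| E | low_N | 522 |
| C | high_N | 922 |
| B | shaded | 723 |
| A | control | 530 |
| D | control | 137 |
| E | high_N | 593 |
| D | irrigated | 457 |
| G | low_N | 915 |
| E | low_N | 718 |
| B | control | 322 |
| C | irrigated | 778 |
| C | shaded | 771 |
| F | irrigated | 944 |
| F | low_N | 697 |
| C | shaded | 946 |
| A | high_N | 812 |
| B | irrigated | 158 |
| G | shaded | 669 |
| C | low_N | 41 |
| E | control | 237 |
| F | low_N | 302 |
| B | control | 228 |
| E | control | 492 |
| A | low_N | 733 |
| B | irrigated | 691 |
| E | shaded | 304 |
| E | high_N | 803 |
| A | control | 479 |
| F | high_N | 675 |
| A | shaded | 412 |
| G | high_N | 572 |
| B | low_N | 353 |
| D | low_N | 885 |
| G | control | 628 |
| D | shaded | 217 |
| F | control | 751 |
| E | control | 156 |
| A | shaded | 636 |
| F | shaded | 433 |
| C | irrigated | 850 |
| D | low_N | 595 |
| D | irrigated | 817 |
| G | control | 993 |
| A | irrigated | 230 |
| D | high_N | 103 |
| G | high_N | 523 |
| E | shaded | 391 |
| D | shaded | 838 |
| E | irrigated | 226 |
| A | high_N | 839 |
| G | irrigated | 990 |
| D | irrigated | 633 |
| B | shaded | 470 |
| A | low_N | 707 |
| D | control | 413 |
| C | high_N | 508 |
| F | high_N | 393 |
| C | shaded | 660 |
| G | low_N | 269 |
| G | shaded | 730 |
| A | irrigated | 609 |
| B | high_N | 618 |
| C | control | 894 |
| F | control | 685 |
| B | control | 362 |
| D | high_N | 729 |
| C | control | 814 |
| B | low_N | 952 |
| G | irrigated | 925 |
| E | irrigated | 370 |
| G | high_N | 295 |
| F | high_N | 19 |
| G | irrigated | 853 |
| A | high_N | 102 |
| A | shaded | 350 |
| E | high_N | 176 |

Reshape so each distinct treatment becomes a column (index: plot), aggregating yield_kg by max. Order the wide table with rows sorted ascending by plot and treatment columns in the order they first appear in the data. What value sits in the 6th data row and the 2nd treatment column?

With rows sorted ascending by plot, row 6 is plot=F. treatment columns in first-appearance order: shaded, irrigated, high_N, low_N, control; column 2 is irrigated.
Long rows with plot=F, treatment=irrigated: max(332, 916, 944) = 944.

944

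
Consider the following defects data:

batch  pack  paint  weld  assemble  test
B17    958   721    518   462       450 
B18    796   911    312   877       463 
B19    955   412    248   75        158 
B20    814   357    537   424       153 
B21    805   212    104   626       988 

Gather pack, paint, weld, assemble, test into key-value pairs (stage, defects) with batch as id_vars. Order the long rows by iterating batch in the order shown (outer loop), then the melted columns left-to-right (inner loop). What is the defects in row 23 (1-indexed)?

104

25 rows total (5 × 5). Row 23: index ⌊(23-1)/5⌋ = 4 into batch → B21; (23-1) mod 5 = 2 into the melted columns → weld.
So row 23 is (B21, weld, 104); defects = 104.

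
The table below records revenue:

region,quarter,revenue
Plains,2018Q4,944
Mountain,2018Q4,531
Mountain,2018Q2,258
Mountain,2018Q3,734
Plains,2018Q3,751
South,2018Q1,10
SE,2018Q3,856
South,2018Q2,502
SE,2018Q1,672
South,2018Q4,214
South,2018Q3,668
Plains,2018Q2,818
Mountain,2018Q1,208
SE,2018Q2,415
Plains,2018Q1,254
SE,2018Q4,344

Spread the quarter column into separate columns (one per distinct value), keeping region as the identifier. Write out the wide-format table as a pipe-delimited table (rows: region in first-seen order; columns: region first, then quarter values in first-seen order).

| region | 2018Q4 | 2018Q2 | 2018Q3 | 2018Q1 |
| Plains | 944 | 818 | 751 | 254 |
| Mountain | 531 | 258 | 734 | 208 |
| South | 214 | 502 | 668 | 10 |
| SE | 344 | 415 | 856 | 672 |

Columns: region plus the 4 distinct quarter values (2018Q4, 2018Q2, 2018Q3, 2018Q1).
For example, row Plains column 2018Q4 takes revenue=944 from the long row (Plains, 2018Q4).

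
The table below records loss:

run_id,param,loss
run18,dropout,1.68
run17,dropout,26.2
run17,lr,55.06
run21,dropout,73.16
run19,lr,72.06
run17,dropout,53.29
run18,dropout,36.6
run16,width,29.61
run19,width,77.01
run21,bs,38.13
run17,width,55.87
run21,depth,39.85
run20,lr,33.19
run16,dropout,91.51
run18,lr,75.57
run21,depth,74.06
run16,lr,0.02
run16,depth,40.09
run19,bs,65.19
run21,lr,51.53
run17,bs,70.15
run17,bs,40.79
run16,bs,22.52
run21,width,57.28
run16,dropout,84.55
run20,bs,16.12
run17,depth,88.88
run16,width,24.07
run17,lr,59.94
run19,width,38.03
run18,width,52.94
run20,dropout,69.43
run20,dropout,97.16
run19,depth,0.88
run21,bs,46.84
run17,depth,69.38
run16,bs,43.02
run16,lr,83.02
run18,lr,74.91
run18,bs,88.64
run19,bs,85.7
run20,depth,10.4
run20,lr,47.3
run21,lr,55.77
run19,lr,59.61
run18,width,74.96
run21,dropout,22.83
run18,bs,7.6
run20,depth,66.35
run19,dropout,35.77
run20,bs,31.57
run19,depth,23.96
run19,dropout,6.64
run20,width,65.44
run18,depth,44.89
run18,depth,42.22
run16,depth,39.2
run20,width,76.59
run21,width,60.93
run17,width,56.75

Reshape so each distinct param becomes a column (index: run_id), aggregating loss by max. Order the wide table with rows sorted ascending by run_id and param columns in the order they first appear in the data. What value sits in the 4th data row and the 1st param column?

35.77

With rows sorted ascending by run_id, row 4 is run_id=run19. param columns in first-appearance order: dropout, lr, width, bs, depth; column 1 is dropout.
Long rows with run_id=run19, param=dropout: max(35.77, 6.64) = 35.77.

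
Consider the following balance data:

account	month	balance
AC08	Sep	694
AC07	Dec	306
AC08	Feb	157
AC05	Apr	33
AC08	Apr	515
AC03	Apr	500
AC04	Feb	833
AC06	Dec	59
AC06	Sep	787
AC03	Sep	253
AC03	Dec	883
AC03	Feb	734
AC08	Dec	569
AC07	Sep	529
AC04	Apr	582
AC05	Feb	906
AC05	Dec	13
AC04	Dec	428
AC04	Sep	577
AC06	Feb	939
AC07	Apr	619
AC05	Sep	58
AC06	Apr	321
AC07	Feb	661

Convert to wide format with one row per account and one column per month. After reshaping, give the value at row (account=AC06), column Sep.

787

Wide layout: rows indexed by account, columns are the 4 distinct month values (Sep, Dec, Feb, Apr).
Cell (account=AC06, month=Sep) draws from the long row where account=AC06 and month=Sep, which has balance=787.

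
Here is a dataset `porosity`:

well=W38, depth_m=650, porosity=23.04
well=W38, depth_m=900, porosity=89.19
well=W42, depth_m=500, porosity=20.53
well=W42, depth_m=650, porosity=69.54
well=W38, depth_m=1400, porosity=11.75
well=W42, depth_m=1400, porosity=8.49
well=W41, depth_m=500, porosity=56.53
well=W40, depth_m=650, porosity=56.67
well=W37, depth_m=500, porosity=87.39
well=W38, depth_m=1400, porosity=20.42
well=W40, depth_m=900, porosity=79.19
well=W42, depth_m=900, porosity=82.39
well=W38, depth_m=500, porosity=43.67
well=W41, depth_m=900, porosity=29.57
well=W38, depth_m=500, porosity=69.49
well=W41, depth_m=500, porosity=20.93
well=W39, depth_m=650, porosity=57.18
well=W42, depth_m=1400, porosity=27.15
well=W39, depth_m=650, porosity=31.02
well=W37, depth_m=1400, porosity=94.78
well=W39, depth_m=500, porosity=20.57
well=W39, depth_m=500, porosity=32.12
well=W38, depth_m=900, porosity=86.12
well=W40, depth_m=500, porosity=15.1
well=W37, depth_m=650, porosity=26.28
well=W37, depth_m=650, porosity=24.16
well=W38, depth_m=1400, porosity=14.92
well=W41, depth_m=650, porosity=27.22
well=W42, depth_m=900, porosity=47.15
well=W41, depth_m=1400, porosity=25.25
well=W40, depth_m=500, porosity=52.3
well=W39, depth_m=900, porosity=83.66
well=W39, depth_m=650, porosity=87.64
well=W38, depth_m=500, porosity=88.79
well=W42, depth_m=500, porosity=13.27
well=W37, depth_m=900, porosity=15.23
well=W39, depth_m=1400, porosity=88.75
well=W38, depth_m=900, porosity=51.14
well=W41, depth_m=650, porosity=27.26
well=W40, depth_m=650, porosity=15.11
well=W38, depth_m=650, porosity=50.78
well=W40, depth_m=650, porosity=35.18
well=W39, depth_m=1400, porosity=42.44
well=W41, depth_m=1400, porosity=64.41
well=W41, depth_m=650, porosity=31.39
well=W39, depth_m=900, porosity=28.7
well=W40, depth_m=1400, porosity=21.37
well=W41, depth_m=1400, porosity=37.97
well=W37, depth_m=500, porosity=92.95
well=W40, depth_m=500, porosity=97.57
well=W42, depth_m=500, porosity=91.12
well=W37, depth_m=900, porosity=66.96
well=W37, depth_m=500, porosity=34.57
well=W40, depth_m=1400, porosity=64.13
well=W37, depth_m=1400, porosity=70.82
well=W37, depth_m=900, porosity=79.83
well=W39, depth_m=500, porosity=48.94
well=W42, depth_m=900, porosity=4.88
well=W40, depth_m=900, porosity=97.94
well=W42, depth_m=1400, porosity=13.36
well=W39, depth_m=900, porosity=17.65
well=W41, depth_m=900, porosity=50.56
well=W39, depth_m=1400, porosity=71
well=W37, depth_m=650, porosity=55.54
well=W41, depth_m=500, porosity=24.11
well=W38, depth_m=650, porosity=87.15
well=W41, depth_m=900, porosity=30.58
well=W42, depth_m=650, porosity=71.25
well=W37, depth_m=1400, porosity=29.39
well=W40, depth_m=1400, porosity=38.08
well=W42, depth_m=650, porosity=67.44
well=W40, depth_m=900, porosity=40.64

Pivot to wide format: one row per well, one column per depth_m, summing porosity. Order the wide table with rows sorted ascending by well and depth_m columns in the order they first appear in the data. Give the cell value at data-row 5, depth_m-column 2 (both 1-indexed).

110.71

With rows sorted ascending by well, row 5 is well=W41. depth_m columns in first-appearance order: 650, 900, 500, 1400; column 2 is 900.
Long rows with well=W41, depth_m=900: 29.57 + 50.56 + 30.58 = 110.71.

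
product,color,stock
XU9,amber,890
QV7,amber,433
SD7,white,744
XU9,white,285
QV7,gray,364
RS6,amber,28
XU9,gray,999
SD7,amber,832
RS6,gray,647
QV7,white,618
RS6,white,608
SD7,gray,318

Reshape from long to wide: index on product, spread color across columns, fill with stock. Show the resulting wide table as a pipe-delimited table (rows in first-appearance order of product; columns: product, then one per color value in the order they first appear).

Columns: product plus the 3 distinct color values (amber, white, gray).
For example, row XU9 column amber takes stock=890 from the long row (XU9, amber).

| product | amber | white | gray |
| XU9 | 890 | 285 | 999 |
| QV7 | 433 | 618 | 364 |
| SD7 | 832 | 744 | 318 |
| RS6 | 28 | 608 | 647 |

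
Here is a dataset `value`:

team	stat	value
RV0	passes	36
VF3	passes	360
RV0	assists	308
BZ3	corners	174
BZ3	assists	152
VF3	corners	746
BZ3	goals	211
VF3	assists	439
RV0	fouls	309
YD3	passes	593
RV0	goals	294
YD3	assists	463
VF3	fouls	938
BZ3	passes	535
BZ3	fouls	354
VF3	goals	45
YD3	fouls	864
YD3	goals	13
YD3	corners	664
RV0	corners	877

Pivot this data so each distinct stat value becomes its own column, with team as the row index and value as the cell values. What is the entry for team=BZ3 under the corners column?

174

Wide layout: rows indexed by team, columns are the 5 distinct stat values (passes, assists, corners, goals, fouls).
Cell (team=BZ3, stat=corners) draws from the long row where team=BZ3 and stat=corners, which has value=174.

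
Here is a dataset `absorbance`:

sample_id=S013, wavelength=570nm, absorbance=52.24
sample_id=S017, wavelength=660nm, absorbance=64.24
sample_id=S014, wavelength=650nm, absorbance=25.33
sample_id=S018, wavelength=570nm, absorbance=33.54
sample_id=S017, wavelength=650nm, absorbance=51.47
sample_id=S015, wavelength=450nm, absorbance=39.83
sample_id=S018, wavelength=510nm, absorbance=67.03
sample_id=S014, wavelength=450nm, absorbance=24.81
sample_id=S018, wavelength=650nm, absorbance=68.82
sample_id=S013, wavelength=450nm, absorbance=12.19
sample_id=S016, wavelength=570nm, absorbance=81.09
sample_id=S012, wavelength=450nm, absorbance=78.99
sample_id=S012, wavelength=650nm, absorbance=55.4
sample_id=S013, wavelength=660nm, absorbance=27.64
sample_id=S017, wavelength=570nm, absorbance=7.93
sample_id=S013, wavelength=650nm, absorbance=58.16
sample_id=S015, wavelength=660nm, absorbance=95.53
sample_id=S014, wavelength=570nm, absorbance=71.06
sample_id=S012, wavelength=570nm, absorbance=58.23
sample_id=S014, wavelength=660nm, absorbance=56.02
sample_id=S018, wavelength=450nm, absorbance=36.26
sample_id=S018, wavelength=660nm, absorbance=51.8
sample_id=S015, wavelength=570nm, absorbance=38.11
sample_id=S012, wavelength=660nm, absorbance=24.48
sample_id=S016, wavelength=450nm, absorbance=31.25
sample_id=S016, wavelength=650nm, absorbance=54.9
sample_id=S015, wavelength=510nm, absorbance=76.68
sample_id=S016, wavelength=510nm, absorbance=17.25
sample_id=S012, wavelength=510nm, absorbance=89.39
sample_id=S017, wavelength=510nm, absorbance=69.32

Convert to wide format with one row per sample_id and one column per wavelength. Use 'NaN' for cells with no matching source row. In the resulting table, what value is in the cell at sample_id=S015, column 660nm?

The long row with sample_id=S015, wavelength=660nm has absorbance=95.53.

95.53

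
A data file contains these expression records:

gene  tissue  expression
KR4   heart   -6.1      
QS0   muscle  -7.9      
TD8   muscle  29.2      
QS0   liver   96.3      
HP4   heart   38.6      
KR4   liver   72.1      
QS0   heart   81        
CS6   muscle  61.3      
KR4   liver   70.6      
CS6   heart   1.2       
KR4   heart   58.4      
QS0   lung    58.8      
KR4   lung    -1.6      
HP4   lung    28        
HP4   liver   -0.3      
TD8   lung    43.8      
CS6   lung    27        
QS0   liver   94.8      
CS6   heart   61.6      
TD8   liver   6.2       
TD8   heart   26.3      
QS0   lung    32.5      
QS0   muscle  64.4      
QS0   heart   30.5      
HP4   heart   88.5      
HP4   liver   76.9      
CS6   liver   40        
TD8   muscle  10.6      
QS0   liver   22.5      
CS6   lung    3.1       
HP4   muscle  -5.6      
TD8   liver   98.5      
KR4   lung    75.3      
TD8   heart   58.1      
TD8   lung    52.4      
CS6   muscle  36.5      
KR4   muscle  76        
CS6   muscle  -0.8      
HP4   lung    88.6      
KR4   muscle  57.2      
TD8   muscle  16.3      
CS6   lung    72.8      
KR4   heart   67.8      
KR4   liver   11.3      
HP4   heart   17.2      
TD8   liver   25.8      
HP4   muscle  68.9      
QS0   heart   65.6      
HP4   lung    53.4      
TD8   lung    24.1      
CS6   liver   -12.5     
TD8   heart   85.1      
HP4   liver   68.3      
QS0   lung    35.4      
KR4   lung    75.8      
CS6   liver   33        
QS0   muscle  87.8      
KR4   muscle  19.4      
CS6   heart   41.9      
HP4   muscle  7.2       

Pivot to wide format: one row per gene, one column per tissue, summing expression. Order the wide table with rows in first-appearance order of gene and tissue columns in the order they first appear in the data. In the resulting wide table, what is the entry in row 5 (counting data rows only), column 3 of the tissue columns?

60.5

With rows in first-appearance order of gene, row 5 is gene=CS6. tissue columns in first-appearance order: heart, muscle, liver, lung; column 3 is liver.
Long rows with gene=CS6, tissue=liver: 40 + -12.5 + 33 = 60.5.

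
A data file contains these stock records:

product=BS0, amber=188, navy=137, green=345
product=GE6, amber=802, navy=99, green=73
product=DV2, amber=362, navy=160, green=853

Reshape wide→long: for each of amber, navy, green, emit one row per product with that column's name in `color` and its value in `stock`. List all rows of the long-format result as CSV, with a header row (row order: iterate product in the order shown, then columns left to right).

product,color,stock
BS0,amber,188
BS0,navy,137
BS0,green,345
GE6,amber,802
GE6,navy,99
GE6,green,73
DV2,amber,362
DV2,navy,160
DV2,green,853

Each (product, column) pair becomes one row: 3 × 3 = 9 rows.
For example, (BS0, amber) → stock=188.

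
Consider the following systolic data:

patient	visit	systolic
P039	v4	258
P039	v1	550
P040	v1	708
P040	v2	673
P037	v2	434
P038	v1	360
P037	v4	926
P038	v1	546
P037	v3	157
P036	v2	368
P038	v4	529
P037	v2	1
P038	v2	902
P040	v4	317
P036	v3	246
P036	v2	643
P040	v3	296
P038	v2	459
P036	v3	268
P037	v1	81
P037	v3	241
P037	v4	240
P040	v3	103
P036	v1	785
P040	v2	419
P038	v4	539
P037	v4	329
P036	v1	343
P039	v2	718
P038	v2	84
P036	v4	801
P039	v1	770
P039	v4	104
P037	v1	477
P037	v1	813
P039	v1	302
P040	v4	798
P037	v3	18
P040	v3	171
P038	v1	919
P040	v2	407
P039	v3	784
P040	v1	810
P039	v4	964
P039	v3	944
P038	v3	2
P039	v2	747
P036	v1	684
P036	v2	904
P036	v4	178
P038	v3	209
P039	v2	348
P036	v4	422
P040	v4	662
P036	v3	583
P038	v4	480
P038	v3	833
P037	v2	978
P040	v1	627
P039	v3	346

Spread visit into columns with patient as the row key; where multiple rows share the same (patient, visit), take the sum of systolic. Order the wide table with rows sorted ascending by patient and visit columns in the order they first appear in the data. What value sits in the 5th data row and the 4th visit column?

With rows sorted ascending by patient, row 5 is patient=P040. visit columns in first-appearance order: v4, v1, v2, v3; column 4 is v3.
Long rows with patient=P040, visit=v3: 296 + 103 + 171 = 570.

570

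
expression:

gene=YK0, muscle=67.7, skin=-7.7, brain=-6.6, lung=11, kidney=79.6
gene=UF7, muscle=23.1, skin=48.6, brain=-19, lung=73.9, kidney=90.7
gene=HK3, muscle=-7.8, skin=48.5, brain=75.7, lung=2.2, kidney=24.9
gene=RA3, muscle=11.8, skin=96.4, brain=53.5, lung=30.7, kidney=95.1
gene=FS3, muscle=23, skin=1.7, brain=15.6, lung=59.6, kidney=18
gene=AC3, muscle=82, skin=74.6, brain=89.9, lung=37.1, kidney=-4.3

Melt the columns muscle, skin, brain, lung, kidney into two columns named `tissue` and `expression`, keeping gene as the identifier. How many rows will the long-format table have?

30

6 gene values × 5 melted columns = 30 rows.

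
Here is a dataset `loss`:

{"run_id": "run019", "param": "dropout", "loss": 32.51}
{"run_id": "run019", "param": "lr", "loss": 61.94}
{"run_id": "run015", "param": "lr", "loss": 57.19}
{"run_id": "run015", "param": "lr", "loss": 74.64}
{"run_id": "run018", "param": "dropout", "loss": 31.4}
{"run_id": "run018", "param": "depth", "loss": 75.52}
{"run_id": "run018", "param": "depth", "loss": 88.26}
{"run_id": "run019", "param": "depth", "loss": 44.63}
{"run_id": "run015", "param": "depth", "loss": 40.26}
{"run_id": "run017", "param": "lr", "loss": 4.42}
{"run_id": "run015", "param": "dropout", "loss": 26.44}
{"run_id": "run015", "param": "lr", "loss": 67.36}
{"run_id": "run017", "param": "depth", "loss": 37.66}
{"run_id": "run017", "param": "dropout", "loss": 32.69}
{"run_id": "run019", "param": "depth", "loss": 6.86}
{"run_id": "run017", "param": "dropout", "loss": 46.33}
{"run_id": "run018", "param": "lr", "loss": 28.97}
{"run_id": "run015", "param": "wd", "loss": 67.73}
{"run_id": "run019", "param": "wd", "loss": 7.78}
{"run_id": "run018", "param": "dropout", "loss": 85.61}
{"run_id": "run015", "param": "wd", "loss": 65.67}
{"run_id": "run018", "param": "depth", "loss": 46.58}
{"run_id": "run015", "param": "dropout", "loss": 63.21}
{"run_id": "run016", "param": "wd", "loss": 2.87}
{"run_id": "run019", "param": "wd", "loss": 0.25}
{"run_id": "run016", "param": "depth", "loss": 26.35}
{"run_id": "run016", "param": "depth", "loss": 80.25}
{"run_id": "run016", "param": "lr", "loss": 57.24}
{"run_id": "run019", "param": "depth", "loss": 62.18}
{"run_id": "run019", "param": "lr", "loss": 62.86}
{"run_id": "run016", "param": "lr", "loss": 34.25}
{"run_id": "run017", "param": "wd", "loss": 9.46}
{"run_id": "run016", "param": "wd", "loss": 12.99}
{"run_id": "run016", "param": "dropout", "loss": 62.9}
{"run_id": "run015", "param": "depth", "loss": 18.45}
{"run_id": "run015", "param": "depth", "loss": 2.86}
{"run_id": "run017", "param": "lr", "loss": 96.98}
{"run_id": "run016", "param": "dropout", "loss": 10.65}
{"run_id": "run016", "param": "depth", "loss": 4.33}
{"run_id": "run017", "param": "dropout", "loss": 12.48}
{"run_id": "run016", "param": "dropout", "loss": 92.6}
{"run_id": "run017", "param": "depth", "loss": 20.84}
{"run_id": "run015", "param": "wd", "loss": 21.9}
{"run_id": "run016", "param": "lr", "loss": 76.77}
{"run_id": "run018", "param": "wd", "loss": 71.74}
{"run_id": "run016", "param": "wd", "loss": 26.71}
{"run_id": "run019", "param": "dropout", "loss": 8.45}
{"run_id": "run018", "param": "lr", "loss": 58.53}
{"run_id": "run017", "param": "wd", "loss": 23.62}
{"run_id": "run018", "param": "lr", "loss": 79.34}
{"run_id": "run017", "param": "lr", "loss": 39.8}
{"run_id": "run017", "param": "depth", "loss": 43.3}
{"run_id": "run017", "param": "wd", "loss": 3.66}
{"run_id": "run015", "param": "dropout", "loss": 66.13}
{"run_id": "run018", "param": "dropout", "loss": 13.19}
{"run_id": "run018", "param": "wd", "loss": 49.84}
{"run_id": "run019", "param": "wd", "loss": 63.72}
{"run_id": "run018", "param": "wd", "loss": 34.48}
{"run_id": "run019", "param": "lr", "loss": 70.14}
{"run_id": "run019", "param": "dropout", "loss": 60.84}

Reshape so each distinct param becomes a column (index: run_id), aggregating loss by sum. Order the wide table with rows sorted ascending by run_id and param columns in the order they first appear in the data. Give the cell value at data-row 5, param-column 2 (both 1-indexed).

194.94

With rows sorted ascending by run_id, row 5 is run_id=run019. param columns in first-appearance order: dropout, lr, depth, wd; column 2 is lr.
Long rows with run_id=run019, param=lr: 61.94 + 62.86 + 70.14 = 194.94.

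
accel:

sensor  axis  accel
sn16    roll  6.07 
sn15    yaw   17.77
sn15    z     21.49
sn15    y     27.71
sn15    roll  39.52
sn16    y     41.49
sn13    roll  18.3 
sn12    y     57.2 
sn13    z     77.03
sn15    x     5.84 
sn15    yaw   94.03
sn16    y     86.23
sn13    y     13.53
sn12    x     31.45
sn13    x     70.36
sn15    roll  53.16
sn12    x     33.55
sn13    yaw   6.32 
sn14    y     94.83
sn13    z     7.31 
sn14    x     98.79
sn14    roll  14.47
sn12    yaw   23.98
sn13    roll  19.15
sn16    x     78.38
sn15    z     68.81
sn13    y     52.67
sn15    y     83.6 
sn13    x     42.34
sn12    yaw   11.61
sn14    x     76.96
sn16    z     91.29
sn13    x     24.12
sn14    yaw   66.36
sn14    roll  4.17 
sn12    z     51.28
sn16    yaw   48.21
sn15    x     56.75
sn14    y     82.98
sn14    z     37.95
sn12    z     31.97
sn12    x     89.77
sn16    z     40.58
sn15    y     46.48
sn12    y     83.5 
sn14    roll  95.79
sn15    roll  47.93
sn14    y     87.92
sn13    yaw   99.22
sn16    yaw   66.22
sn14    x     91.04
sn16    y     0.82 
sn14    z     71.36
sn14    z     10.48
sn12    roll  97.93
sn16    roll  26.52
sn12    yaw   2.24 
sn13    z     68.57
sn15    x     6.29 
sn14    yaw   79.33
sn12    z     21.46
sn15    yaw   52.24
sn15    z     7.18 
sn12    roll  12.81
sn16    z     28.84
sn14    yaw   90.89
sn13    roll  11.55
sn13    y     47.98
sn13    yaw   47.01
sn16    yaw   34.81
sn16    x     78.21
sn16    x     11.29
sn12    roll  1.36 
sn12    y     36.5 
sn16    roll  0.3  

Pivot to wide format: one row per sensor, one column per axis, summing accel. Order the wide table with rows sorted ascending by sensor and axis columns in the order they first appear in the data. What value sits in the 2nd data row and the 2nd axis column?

With rows sorted ascending by sensor, row 2 is sensor=sn13. axis columns in first-appearance order: roll, yaw, z, y, x; column 2 is yaw.
Long rows with sensor=sn13, axis=yaw: 6.32 + 99.22 + 47.01 = 152.55.

152.55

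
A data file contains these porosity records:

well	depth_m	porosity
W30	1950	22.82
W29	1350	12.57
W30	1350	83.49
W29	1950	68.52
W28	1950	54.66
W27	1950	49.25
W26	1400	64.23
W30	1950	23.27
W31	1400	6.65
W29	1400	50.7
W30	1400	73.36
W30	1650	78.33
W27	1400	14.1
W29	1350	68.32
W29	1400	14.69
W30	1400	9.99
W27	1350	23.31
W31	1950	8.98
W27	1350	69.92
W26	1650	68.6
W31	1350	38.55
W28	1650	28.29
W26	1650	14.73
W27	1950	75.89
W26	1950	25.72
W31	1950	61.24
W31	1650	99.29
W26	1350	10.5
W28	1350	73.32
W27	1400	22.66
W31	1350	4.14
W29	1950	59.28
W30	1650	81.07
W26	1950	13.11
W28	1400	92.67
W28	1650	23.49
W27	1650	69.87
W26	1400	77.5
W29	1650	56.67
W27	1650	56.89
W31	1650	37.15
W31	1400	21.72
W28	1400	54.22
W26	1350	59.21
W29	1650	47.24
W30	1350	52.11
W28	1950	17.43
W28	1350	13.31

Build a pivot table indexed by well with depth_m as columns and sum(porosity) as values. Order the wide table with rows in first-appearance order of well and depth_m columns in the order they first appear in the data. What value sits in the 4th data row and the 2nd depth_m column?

93.23

With rows in first-appearance order of well, row 4 is well=W27. depth_m columns in first-appearance order: 1950, 1350, 1400, 1650; column 2 is 1350.
Long rows with well=W27, depth_m=1350: 23.31 + 69.92 = 93.23.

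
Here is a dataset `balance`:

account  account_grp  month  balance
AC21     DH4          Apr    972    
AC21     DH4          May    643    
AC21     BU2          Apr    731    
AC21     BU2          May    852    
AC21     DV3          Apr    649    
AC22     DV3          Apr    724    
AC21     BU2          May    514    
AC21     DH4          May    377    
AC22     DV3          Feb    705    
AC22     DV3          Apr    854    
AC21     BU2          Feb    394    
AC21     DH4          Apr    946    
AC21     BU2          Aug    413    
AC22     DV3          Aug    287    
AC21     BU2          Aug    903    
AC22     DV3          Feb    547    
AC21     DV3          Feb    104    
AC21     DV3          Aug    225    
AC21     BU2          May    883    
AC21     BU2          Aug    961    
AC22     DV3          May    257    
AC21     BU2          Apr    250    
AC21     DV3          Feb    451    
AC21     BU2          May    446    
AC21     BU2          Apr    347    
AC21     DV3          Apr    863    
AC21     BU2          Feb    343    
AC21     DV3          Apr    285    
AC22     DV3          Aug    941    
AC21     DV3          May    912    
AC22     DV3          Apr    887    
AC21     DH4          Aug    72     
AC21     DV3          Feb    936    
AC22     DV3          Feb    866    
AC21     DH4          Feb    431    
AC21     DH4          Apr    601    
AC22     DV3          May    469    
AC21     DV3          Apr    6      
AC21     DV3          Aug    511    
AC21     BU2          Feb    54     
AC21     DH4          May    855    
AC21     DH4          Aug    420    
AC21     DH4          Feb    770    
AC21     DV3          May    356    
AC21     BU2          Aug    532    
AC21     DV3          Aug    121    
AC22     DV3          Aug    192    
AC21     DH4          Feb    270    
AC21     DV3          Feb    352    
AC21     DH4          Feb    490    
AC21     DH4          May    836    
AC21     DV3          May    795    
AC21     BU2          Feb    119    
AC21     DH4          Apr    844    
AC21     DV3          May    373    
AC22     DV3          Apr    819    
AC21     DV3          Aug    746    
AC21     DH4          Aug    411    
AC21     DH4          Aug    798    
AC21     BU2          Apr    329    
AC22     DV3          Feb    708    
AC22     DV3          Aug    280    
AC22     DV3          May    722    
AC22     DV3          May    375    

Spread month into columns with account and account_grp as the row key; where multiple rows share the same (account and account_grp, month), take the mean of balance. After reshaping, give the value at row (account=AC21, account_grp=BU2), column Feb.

Rows with account=AC21, account_grp=BU2 and month=Feb: balance values are 394, 343, 54, 119.
(394 + 343 + 54 + 119) / 4 = 227.50.

227.50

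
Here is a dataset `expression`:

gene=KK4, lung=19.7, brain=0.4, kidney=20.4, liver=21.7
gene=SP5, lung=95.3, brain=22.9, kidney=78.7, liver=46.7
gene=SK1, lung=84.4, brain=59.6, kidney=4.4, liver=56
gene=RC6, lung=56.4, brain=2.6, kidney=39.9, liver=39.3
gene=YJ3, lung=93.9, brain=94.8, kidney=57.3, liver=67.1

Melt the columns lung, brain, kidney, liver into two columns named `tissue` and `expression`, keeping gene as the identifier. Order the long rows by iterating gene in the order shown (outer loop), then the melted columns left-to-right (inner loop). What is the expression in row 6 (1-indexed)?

22.9

20 rows total (5 × 4). Row 6: index ⌊(6-1)/4⌋ = 1 into gene → SP5; (6-1) mod 4 = 1 into the melted columns → brain.
So row 6 is (SP5, brain, 22.9); expression = 22.9.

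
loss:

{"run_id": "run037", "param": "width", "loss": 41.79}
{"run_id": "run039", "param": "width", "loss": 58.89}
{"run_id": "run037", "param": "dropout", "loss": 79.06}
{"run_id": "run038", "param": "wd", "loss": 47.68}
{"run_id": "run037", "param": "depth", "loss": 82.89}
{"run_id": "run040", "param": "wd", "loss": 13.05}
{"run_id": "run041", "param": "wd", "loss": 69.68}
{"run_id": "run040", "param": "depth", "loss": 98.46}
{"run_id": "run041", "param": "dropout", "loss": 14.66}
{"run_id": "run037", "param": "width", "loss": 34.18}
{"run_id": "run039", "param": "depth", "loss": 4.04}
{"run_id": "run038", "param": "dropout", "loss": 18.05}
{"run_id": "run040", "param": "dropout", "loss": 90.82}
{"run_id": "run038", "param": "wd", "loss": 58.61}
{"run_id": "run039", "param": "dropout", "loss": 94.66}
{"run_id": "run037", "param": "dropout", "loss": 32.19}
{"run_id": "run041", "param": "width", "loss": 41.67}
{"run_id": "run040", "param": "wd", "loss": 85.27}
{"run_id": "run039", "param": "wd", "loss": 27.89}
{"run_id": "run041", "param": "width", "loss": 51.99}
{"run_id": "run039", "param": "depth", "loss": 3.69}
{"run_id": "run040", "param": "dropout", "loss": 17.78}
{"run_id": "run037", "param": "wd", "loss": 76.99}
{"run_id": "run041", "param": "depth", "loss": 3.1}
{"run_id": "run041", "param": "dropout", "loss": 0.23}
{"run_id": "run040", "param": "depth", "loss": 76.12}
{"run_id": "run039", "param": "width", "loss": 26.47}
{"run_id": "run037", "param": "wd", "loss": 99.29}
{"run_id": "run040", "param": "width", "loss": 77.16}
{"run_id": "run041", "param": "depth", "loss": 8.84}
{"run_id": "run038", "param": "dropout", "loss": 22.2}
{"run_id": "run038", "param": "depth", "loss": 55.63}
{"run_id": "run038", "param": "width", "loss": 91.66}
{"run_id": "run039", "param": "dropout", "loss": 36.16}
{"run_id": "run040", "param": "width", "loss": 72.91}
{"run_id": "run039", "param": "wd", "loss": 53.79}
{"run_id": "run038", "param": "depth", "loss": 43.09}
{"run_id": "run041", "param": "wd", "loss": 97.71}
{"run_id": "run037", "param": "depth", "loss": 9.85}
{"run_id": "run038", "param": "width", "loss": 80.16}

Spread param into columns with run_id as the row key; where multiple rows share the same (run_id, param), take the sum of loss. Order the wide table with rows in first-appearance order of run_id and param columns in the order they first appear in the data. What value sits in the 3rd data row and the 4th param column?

With rows in first-appearance order of run_id, row 3 is run_id=run038. param columns in first-appearance order: width, dropout, wd, depth; column 4 is depth.
Long rows with run_id=run038, param=depth: 55.63 + 43.09 = 98.72.

98.72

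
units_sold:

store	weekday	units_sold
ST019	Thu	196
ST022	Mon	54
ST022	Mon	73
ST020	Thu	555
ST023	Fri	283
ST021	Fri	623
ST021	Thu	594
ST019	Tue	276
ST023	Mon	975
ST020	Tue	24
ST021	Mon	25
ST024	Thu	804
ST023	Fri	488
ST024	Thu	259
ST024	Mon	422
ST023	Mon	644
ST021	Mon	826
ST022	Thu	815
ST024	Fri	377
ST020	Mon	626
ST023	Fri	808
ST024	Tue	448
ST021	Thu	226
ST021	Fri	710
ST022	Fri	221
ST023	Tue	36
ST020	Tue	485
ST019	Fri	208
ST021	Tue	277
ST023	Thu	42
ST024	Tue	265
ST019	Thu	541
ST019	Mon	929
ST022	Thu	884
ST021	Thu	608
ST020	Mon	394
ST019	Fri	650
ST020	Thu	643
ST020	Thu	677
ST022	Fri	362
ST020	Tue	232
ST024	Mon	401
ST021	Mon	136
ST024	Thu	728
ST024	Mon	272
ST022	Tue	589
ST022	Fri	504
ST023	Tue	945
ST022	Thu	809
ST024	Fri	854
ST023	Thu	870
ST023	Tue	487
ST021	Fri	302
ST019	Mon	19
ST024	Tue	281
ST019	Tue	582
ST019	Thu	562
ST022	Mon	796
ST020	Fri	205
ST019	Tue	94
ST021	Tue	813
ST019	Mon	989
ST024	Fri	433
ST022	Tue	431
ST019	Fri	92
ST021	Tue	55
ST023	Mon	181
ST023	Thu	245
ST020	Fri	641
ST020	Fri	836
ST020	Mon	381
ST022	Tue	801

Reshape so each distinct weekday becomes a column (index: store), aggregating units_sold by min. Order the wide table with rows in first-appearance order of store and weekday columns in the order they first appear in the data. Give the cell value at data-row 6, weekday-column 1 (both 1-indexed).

With rows in first-appearance order of store, row 6 is store=ST024. weekday columns in first-appearance order: Thu, Mon, Fri, Tue; column 1 is Thu.
Long rows with store=ST024, weekday=Thu: min(804, 259, 728) = 259.

259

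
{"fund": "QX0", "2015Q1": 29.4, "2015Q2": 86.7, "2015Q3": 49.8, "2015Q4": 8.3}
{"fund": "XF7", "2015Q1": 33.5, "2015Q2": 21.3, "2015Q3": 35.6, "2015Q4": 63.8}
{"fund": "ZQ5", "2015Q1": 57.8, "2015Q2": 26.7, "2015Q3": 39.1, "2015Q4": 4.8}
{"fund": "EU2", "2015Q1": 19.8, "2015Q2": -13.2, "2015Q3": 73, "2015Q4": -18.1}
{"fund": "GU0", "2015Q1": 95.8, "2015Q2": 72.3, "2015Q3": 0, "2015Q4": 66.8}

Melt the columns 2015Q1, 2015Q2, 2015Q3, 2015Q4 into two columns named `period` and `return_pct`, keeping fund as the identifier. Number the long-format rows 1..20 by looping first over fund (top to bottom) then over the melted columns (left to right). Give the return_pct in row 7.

20 rows total (5 × 4). Row 7: index ⌊(7-1)/4⌋ = 1 into fund → XF7; (7-1) mod 4 = 2 into the melted columns → 2015Q3.
So row 7 is (XF7, 2015Q3, 35.6); return_pct = 35.6.

35.6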